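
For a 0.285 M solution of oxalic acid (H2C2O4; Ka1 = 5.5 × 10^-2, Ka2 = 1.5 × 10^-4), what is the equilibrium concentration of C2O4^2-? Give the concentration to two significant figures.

First ionization gives [H+] ≈ [HC2O4-] = 1.01 × 10^-1 M.
Second step: Ka2 = [H+][C2O4^2-]/[HC2O4-] ≈ [C2O4^2-] (since [H+] ≈ [HC2O4-]).
So [C2O4^2-] ≈ Ka2.

1.5 × 10^-4 M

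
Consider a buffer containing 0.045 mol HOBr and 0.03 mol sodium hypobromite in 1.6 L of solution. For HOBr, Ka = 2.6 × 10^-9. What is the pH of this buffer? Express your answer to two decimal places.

pH = 8.41

pKa = −log(2.6 × 10^-9) = 8.585
Henderson–Hasselbalch: pH = pKa + log([OBr-]/[HOBr]) = 8.585 + log(0.03/0.045)
pH = 8.585 + (-0.176) = 8.41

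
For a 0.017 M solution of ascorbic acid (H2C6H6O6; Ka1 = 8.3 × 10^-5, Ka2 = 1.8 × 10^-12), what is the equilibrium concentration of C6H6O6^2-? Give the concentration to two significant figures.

1.8 × 10^-12 M

First ionization gives [H+] ≈ [HC6H6O6-] = 1.15 × 10^-3 M.
Second step: Ka2 = [H+][C6H6O6^2-]/[HC6H6O6-] ≈ [C6H6O6^2-] (since [H+] ≈ [HC6H6O6-]).
So [C6H6O6^2-] ≈ Ka2.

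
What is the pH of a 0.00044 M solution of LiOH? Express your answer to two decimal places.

pH = 10.64

LiOH is a strong base; [OH-] = 0.00044 M.
pOH = -log(0.00044) = 3.36
pH = 14.00 - 3.36 = 10.64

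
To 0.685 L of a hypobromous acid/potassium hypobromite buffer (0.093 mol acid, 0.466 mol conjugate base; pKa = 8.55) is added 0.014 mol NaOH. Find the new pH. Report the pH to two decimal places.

After neutralization: n(HOBr) = 0.079 mol, n(OBr-) = 0.48 mol.
Henderson–Hasselbalch with mole ratio 0.48/0.079: pH = 8.55 + (+0.784)

pH = 9.33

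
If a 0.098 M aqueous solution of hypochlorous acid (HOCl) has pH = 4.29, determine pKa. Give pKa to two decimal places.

pKa = 7.57

[H+] = 10^(-4.29) = 5.13 × 10^-5 M
At equilibrium [HA] = 0.098 − 5.13 × 10^-5 = 9.79 × 10^-2 M
Ka = [H+][A-]/[HA] = (5.13 × 10^-5)² / 9.79 × 10^-2 = 2.69 × 10^-8
pKa = -log(2.69 × 10^-8) = 7.57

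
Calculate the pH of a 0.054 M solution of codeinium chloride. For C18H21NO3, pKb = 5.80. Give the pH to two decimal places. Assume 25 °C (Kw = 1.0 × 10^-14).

pH = 4.73

C18H22NO3+ is the conjugate acid of the weak base C18H21NO3.
Kb = 10^(−5.80) = 1.58 × 10^-6
Ka = Kw/Kb = 1.0×10^-14 / 1.58 × 10^-6 = 6.33 × 10^-9
From the ICE table, Ka = [H+]²/(0.054 − [H+]) = 6.33 × 10^-9.
Since Ka ≪ C₀, [H+] ≈ √(Ka·C₀) = 1.85 × 10^-5 M.
([H+]/C₀ = 0.034% < 5%, so the approximation holds.)
pH = −log(1.85 × 10^-5) = 4.73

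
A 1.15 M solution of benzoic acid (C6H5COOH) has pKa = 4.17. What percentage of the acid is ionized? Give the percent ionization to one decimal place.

C6H5COOH ⇌ C6H5COO- + H+; let x = [H+] at equilibrium.
Ka = 10^(−4.17) = 6.76 × 10^-5
x ≈ √(Ka·C₀) = √(6.76 × 10^-5 × 1.15) = 8.82 × 10^-3 M
% ionization = x/C₀ × 100% = 8.82 × 10^-3/1.15 × 100% = 0.8%

0.8%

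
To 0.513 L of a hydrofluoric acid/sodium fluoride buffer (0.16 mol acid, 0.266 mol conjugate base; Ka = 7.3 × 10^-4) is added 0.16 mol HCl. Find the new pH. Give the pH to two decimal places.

After neutralization: n(HF) = 0.32 mol, n(F-) = 0.106 mol.
pKa = −log(7.3 × 10^-4) = 3.137
pH = pKa + log([A⁻]/[HA]) = 3.137 + log(0.106/0.32) = 3.137 -0.480

pH = 2.66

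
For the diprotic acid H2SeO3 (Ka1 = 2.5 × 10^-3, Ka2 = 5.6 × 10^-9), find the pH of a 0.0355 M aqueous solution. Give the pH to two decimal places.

Since Ka1 ≫ Ka2, the first ionization dominates [H+].
Ka1 = x²/(0.0355 − x) = 2.5 × 10^-3
Solving the quadratic: x = (−Ka1 + √(Ka1² + 4·Ka1·C₀))/2 = 8.25 × 10^-3 M
pH = −log(8.25 × 10^-3) = 2.08

pH = 2.08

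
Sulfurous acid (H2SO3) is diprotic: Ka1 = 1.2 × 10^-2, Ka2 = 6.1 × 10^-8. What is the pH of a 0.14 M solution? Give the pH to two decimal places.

Since Ka1 ≫ Ka2, the first ionization dominates [H+].
Ka1 = x²/(0.14 − x) = 1.2 × 10^-2
Solving the quadratic: x = (−Ka1 + √(Ka1² + 4·Ka1·C₀))/2 = 3.54 × 10^-2 M
pH = −log(3.54 × 10^-2) = 1.45

pH = 1.45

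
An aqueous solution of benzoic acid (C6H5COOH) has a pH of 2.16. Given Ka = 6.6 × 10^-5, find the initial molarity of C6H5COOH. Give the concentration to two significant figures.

[H+] = 10^(-2.16) = 6.92 × 10^-3 M = x
Ka = x²/(C₀ − x) ⇒ C₀ = x + x²/Ka
C₀ = 6.92 × 10^-3 + (6.92 × 10^-3)²/(6.6 × 10^-5) = 7.32 × 10^-1 M

C₀ = 7.3 × 10^-1 M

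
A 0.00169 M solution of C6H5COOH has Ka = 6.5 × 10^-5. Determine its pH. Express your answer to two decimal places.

C6H5COOH ⇌ C6H5COO- + H+
Let x = [H+] at equilibrium. Ka = x²/(0.00169 − x).
x is not negligible relative to C₀; solve x² + 6.5e-05·x − 1.1e-07 = 0.
x = (−Ka + √(Ka² + 4·Ka·C₀))/2 = 3.01 × 10^-4 M
pH = −log(3.01 × 10^-4) = 3.52

pH = 3.52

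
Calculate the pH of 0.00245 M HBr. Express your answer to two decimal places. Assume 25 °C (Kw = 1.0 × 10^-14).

HBr is a strong acid and dissociates completely, so [H+] = 0.00245 M.
pH = -log(0.00245) = 2.61

pH = 2.61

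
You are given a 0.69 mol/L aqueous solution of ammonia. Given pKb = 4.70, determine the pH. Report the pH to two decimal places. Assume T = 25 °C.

pH = 11.57

NH3 + H2O ⇌ NH4+ + OH-
Kb = 10^(−4.70) = 2.00 × 10^-5
From the ICE table, Kb = [OH-]²/(0.69 − [OH-]) = 2.00 × 10^-5.
Since Kb ≪ C₀, [OH-] ≈ √(Kb·C₀) = 3.71 × 10^-3 M.
pOH = −log(3.71 × 10^-3) = 2.43; pH = 14.00 − 2.43 = 11.57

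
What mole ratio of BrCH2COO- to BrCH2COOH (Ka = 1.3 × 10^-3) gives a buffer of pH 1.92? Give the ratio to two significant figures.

ratio = 0.11

pKa = -log(1.3 × 10^-3) = 2.886
pH = pKa + log(r) ⇒ log(r) = 1.92 − 2.886 = -0.966
r = [BrCH2COO-]/[BrCH2COOH] = 10^(-0.966) = 0.108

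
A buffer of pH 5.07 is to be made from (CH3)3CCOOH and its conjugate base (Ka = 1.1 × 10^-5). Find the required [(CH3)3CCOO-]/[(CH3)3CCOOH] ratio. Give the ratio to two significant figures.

pKa = -log(1.1 × 10^-5) = 4.959
pH = pKa + log(r) ⇒ log(r) = 5.07 − 4.959 = +0.111
r = [(CH3)3CCOO-]/[(CH3)3CCOOH] = 10^(+0.111) = 1.29

ratio = 1.3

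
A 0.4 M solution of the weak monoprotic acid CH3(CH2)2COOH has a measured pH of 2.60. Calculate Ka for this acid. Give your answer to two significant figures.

[H+] = 10^(-2.60) = 2.51 × 10^-3 M
At equilibrium [HA] = 0.4 − 2.51 × 10^-3 = 3.97 × 10^-1 M
Ka = [H+][A-]/[HA] = (2.51 × 10^-3)² / 3.97 × 10^-1 = 1.6 × 10^-5

Ka = 1.6 × 10^-5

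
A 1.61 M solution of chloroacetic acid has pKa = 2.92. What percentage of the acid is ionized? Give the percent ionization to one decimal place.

2.7%

ClCH2COOH ⇌ ClCH2COO- + H+; let x = [H+] at equilibrium.
Ka = 10^(−2.92) = 1.20 × 10^-3
x ≈ √(Ka·C₀) = √(1.20 × 10^-3 × 1.61) = 4.40 × 10^-2 M
Fraction ionized = 4.40 × 10^-2 / 1.61 = 0.0273 → 2.7%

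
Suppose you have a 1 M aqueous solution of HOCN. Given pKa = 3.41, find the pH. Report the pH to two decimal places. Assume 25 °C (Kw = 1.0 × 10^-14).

pH = 1.71

HOCN ⇌ OCN- + H+
Ka = 10^(−3.41) = 3.89 × 10^-4
Ka = x²/(1 − x) = 3.89 × 10^-4
Neglecting x in the denominator: x = √(3.89 × 10^-4 × 1) = 1.97 × 10^-2 M
pH = −log[H+] = −log(1.97 × 10^-2) = 1.71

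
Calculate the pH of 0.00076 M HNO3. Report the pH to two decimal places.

HNO3 is a strong acid and dissociates completely, so [H+] = 0.00076 M.
pH = -log(0.00076) = 3.12

pH = 3.12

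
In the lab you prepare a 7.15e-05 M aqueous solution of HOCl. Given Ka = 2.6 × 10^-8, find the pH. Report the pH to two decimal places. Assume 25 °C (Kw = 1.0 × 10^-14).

pH = 5.87

HOCl ⇌ OCl- + H+
Let x = [H+] at equilibrium. Ka = x²/(7.15e-05 − x).
Since Ka ≪ C₀, x ≈ √(Ka·C₀) = 1.36 × 10^-6 M.
(x/C₀ = 1.9% < 5%, so the approximation holds.)
pH = −log(1.36 × 10^-6) = 5.87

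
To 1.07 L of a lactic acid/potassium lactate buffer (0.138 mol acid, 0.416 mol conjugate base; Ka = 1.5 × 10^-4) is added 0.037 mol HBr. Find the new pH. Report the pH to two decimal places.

pH = 4.16

After neutralization: n(CH3CH(OH)COOH) = 0.175 mol, n(CH3CH(OH)COO-) = 0.379 mol.
pKa = −log(1.5 × 10^-4) = 3.824
pH = pKa + log([A⁻]/[HA]) = 3.824 + log(0.379/0.175) = 3.824 +0.336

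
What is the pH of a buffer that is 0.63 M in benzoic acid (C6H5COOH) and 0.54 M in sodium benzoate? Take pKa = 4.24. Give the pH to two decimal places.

Henderson–Hasselbalch: pH = pKa + log([C6H5COO-]/[C6H5COOH]) = 4.24 + log(0.54/0.63)
pH = 4.24 + (-0.067) = 4.17

pH = 4.17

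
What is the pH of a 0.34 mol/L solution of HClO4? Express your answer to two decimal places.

HClO4 is a strong acid and dissociates completely, so [H+] = 0.34 M.
pH = -log(0.34) = 0.47

pH = 0.47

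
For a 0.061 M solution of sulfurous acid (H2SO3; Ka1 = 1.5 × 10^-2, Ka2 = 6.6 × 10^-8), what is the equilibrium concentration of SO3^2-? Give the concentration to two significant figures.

First ionization gives [H+] ≈ [HSO3-] = 2.37 × 10^-2 M.
Second step: Ka2 = [H+][SO3^2-]/[HSO3-] ≈ [SO3^2-] (since [H+] ≈ [HSO3-]).
So [SO3^2-] ≈ Ka2.

6.6 × 10^-8 M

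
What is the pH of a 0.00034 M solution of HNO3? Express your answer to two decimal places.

pH = 3.47

HNO3 is a strong acid and dissociates completely, so [H+] = 0.00034 M.
pH = -log(0.00034) = 3.47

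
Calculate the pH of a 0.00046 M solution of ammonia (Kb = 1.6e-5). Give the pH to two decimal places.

pH = 9.89

NH3 + H2O ⇌ NH4+ + OH-
Let x = [OH-] at equilibrium. Kb = x²/(0.00046 − x).
Here C₀/Kb ≈ 28.8, so the small-x approximation fails. Use the quadratic:
x = (−Kb + √(Kb² + 4·Kb·C₀))/2 = 7.82 × 10^-5 M
pOH = 4.11, so pH = 14.00 − pOH = 9.89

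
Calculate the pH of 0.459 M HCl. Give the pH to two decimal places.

HCl is a strong acid and dissociates completely, so [H+] = 0.459 M.
pH = -log(0.459) = 0.34

pH = 0.34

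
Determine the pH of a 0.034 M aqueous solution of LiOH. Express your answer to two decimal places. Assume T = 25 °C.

pH = 12.53

LiOH is a strong base; [OH-] = 0.034 M.
pOH = -log(0.034) = 1.47
pH = 14.00 - 1.47 = 12.53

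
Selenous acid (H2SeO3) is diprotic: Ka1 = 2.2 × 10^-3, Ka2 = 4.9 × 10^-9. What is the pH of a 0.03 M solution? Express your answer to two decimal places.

pH = 2.15

Ka1 ≫ Ka2, so treat the first dissociation as the only significant source of H+.
Ka1 = x²/(0.03 − x) = 2.2 × 10^-3
Solving the quadratic: x = (−Ka1 + √(Ka1² + 4·Ka1·C₀))/2 = 7.10 × 10^-3 M
pH = −log(7.10 × 10^-3) = 2.15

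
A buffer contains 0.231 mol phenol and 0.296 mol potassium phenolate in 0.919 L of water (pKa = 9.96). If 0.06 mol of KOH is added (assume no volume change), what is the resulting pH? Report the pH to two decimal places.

pH = 10.28

OH- converts C6H5OH to C6H5O-: C6H5OH → 0.171 mol, C6H5O- → 0.356 mol.
Henderson–Hasselbalch with mole ratio 0.356/0.171: pH = 9.96 + (+0.318)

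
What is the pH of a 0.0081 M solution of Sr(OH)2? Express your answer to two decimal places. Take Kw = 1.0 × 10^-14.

Sr(OH)2 is a strong base (each formula unit releases 2 OH-); [OH-] = 0.0162 M.
pOH = -log(0.0162) = 1.79
pH = 14.00 - 1.79 = 12.21

pH = 12.21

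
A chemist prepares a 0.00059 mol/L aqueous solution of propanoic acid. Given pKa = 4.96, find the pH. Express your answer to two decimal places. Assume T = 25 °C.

pH = 4.12

CH3CH2COOH ⇌ CH3CH2COO- + H+
Ka = 10^(−4.96) = 1.10 × 10^-5
From the ICE table, Ka = x²/(0.00059 − x) = 1.10 × 10^-5.
Here C₀/Ka ≈ 53.6, so the small-x approximation fails. Use the quadratic:
x = (−Ka + √(Ka² + 4·Ka·C₀))/2 = 7.52 × 10^-5 M
pH = −log[H+] = −log(7.52 × 10^-5) = 4.12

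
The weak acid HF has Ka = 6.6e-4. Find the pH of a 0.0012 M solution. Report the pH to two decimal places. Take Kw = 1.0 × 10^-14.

pH = 3.21

HF ⇌ F- + H+
From the ICE table, Ka = [H+]²/(0.0012 − [H+]) = 6.6 × 10^-4.
[H+] is not negligible relative to C₀; solve [H+]² + 0.00066·[H+] − 7.92e-07 = 0.
[H+] = (−Ka + √(Ka² + 4·Ka·C₀))/2 = 6.19 × 10^-4 M
pH = −log(6.19 × 10^-4) = 3.21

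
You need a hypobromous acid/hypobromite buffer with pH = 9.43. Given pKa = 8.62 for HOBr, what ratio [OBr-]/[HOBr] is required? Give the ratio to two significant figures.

pH = pKa + log(r) ⇒ log(r) = 9.43 − 8.62 = +0.81
r = [OBr-]/[HOBr] = 10^(+0.81) = 6.46

ratio = 6.5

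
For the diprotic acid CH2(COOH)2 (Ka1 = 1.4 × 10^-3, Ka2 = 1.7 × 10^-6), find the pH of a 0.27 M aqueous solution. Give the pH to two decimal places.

pH = 1.73

Since Ka1 ≫ Ka2, the first ionization dominates [H+].
Ka1 = x²/(0.27 − x) = 1.4 × 10^-3
Solving the quadratic: x = (−Ka1 + √(Ka1² + 4·Ka1·C₀))/2 = 1.88 × 10^-2 M
pH = −log(1.88 × 10^-2) = 1.73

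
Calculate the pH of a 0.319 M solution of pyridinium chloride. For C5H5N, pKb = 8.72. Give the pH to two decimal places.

pH = 2.89

C5H5NH+ is the conjugate acid of the weak base C5H5N.
Kb = 10^(−8.72) = 1.91 × 10^-9
Ka = Kw/Kb = 1.0×10^-14 / 1.91 × 10^-9 = 5.24 × 10^-6
Ka = x²/(0.319 − x) = 5.24 × 10^-6
Neglecting x in the denominator: x = √(5.24 × 10^-6 × 0.319) = 1.29 × 10^-3 M
(x/C₀ = 0.41% < 5%, so the approximation holds.)
pH = −log(1.29 × 10^-3) = 2.89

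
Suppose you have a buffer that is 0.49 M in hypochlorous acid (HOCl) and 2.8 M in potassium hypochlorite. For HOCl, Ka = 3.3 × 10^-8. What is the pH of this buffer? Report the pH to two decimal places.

pKa = −log(3.3 × 10^-8) = 7.481
Henderson–Hasselbalch: pH = pKa + log([OCl-]/[HOCl]) = 7.481 + log(2.8/0.49)
pH = 7.481 + (+0.757) = 8.24

pH = 8.24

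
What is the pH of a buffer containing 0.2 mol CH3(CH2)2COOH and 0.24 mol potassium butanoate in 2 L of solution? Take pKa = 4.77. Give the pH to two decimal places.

pH = 4.85

Henderson–Hasselbalch: pH = pKa + log([CH3(CH2)2COO-]/[CH3(CH2)2COOH]) = 4.77 + log(0.24/0.2)
pH = 4.77 + (+0.079) = 4.85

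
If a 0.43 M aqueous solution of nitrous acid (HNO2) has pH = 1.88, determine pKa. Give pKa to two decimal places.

pKa = 3.38

[H+] = 10^(-1.88) = 1.32 × 10^-2 M
At equilibrium [HA] = 0.43 − 1.32 × 10^-2 = 4.17 × 10^-1 M
Ka = [H+][A-]/[HA] = (1.32 × 10^-2)² / 4.17 × 10^-1 = 4.18 × 10^-4
pKa = -log(4.18 × 10^-4) = 3.38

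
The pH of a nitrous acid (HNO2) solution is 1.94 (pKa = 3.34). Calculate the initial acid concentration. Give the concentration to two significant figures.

[H+] = 10^(-1.94) = 1.15 × 10^-2 M = x
Ka = 10^(−3.34) = 4.57 × 10^-4
Ka = x²/(C₀ − x) ⇒ C₀ = x + x²/Ka
C₀ = 1.15 × 10^-2 + (1.15 × 10^-2)²/(4.57 × 10^-4) = 3.01 × 10^-1 M

C₀ = 3.0 × 10^-1 M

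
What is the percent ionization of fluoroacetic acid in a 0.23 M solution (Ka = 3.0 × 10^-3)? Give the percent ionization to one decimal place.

FCH2COOH ⇌ FCH2COO- + H+; let x = [H+] at equilibrium.
Solve x² + 0.003x − 0.00069 = 0 → x = 2.48 × 10^-2 M
Fraction ionized = 2.48 × 10^-2 / 0.23 = 0.1078 → 10.8%

10.8%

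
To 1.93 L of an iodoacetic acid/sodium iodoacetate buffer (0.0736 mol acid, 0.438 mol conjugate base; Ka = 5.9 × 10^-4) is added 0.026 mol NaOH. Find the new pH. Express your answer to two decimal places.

OH- converts ICH2COOH to ICH2COO-: ICH2COOH → 0.0476 mol, ICH2COO- → 0.464 mol.
pKa = −log(5.9 × 10^-4) = 3.229
Henderson–Hasselbalch with mole ratio 0.464/0.0476: pH = 3.229 + (+0.989)

pH = 4.22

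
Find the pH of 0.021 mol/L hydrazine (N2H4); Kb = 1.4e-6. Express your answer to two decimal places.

pH = 10.23

N2H4 + H2O ⇌ N2H5+ + OH-
From the ICE table, Kb = [OH-]²/(0.021 − [OH-]) = 1.4 × 10^-6.
Neglecting [OH-] in the denominator: [OH-] = √(1.4 × 10^-6 × 0.021) = 1.71 × 10^-4 M
([OH-]/C₀ = 0.82% < 5%, so the approximation holds.)
pOH = 3.77, so pH = 14.00 − pOH = 10.23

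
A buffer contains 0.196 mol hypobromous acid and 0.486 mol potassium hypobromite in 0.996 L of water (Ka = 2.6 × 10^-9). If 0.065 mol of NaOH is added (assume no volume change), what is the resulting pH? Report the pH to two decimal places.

pH = 9.21

OH- converts HOBr to OBr-: HOBr → 0.131 mol, OBr- → 0.551 mol.
pKa = −log(2.6 × 10^-9) = 8.585
Henderson–Hasselbalch with mole ratio 0.551/0.131: pH = 8.585 + (+0.624)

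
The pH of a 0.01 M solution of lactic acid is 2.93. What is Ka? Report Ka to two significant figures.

[H+] = 10^(-2.93) = 1.17 × 10^-3 M
At equilibrium [HA] = 0.01 − 1.17 × 10^-3 = 8.83 × 10^-3 M
Ka = [H+][A-]/[HA] = (1.17 × 10^-3)² / 8.83 × 10^-3 = 1.6 × 10^-4

Ka = 1.6 × 10^-4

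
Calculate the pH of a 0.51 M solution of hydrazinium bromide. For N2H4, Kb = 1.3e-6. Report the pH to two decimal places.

N2H5+ is the conjugate acid of the weak base N2H4.
Ka = Kw/Kb = 1.0×10^-14 / 1.3 × 10^-6 = 7.69 × 10^-9
Ka = [H+]²/(0.51 − [H+]) = 7.69 × 10^-9
Assume [H+] ≪ 0.51: [H+] ≈ √(7.69 × 10^-9 × 0.51) = 6.26 × 10^-5 M
Check: 0.012% ionized — well under 5%, approximation valid.
pH = −log[H+] = −log(6.26 × 10^-5) = 4.20

pH = 4.20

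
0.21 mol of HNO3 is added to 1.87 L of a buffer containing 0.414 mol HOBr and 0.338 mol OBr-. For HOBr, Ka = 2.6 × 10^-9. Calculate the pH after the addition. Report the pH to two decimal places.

Added H+ converts OBr- to HOBr: HOBr → 0.624 mol, OBr- → 0.128 mol.
pKa = −log(2.6 × 10^-9) = 8.585
pH = pKa + log(n_OBr-/n_HOBr) = 8.585 + log(0.128/0.624) = 8.585 + (-0.688)

pH = 7.90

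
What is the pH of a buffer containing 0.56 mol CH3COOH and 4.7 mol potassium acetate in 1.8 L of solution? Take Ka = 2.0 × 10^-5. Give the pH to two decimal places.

pH = 5.62

pKa = −log(2.0 × 10^-5) = 4.699
Henderson–Hasselbalch: pH = pKa + log([CH3COO-]/[CH3COOH]) = 4.699 + log(4.7/0.56)
pH = 4.699 + (+0.924) = 5.62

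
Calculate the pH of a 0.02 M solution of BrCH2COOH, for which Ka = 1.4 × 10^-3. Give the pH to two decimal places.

BrCH2COOH ⇌ BrCH2COO- + H+
Ka = x²/(0.02 − x) = 1.4 × 10^-3
The 5% rule fails; solving x² + Ka·x − Ka·C₀ = 0 exactly:
x = (−Ka + √(Ka² + 4·Ka·C₀))/2 = 4.64 × 10^-3 M
pH = −log[H+] = −log(4.64 × 10^-3) = 2.33

pH = 2.33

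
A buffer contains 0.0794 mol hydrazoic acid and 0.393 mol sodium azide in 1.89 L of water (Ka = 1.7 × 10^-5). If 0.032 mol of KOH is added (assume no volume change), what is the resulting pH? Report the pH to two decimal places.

After neutralization: n(HN3) = 0.0474 mol, n(N3-) = 0.425 mol.
pKa = −log(1.7 × 10^-5) = 4.770
pH = pKa + log(n_N3-/n_HN3) = 4.770 + log(0.425/0.0474) = 4.770 + (+0.953)

pH = 5.72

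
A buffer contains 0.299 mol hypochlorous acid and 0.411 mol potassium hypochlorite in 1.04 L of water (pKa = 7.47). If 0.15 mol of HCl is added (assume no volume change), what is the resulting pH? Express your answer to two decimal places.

After neutralization: n(HOCl) = 0.449 mol, n(OCl-) = 0.261 mol.
Henderson–Hasselbalch with mole ratio 0.261/0.449: pH = 7.47 + (-0.236)

pH = 7.23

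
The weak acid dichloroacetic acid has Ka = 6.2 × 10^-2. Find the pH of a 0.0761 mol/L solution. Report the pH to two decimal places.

Cl2CHCOOH ⇌ Cl2CHCOO- + H+
Ka = [H+]²/(0.0761 − [H+]) = 6.2 × 10^-2
[H+] is not negligible relative to C₀; solve [H+]² + 0.062·[H+] − 0.00472 = 0.
[H+] = (−Ka + √(Ka² + 4·Ka·C₀))/2 = 4.44 × 10^-2 M
pH = −log(4.44 × 10^-2) = 1.35

pH = 1.35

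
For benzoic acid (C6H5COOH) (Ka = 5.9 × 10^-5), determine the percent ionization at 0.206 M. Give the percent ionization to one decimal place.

C6H5COOH ⇌ C6H5COO- + H+; let x = [H+] at equilibrium.
x ≈ √(Ka·C₀) = √(5.9 × 10^-5 × 0.206) = 3.49 × 10^-3 M
% ionization = x/C₀ × 100% = 3.49 × 10^-3/0.206 × 100% = 1.7%

1.7%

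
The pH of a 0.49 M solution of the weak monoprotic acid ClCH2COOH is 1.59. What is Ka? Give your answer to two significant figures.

Ka = 1.4 × 10^-3

[H+] = 10^(-1.59) = 2.57 × 10^-2 M
At equilibrium [HA] = 0.49 − 2.57 × 10^-2 = 4.64 × 10^-1 M
Ka = [H+][A-]/[HA] = (2.57 × 10^-2)² / 4.64 × 10^-1 = 1.4 × 10^-3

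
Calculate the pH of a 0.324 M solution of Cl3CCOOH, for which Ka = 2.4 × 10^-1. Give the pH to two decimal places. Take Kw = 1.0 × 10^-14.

Cl3CCOOH ⇌ Cl3CCOO- + H+
From the ICE table, Ka = [H+]²/(0.324 − [H+]) = 2.4 × 10^-1.
The 5% rule fails; solving [H+]² + Ka·[H+] − Ka·C₀ = 0 exactly:
[H+] = (−Ka + √(Ka² + 4·Ka·C₀))/2 = 1.84 × 10^-1 M
pH = −log[H+] = −log(1.84 × 10^-1) = 0.74

pH = 0.74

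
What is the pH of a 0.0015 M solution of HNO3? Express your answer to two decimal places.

pH = 2.82

HNO3 is a strong acid and dissociates completely, so [H+] = 0.0015 M.
pH = -log(0.0015) = 2.82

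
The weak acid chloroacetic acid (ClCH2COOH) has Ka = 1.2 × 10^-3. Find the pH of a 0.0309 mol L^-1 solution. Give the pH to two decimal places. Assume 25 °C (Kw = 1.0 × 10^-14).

ClCH2COOH ⇌ ClCH2COO- + H+
From the ICE table, Ka = [H+]²/(0.0309 − [H+]) = 1.2 × 10^-3.
The 5% rule fails; solving [H+]² + Ka·[H+] − Ka·C₀ = 0 exactly:
[H+] = (−Ka + √(Ka² + 4·Ka·C₀))/2 = 5.52 × 10^-3 M
pH = −log[H+] = −log(5.52 × 10^-3) = 2.26

pH = 2.26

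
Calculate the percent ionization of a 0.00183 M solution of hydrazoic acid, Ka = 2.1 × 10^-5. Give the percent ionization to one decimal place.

HN3 ⇌ N3- + H+; let x = [H+] at equilibrium.
Solve x² + 2.1e-05x − 3.84e-08 = 0 → x = 1.86 × 10^-4 M
% ionization = x/C₀ × 100% = 1.86 × 10^-4/0.00183 × 100% = 10.2%

10.2%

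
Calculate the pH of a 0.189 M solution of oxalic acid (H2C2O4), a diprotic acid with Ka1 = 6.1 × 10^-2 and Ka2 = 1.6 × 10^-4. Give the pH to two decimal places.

Since Ka1 ≫ Ka2, the first ionization dominates [H+].
Ka1 = x²/(0.189 − x) = 6.1 × 10^-2
Solving the quadratic: x = (−Ka1 + √(Ka1² + 4·Ka1·C₀))/2 = 8.11 × 10^-2 M
pH = −log(8.11 × 10^-2) = 1.09

pH = 1.09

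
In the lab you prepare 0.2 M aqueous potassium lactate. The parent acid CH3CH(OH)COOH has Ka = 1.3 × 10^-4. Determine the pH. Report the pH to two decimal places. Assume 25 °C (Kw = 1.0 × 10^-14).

CH3CH(OH)COO- is the conjugate base of the weak acid CH3CH(OH)COOH.
Kb = Kw/Ka = 1.0×10^-14 / 1.3 × 10^-4 = 7.69 × 10^-11
Kb = [OH-]²/(0.2 − [OH-]) = 7.69 × 10^-11
Since Kb ≪ C₀, [OH-] ≈ √(Kb·C₀) = 3.92 × 10^-6 M.
pOH = 5.41, so pH = 14.00 − pOH = 8.59

pH = 8.59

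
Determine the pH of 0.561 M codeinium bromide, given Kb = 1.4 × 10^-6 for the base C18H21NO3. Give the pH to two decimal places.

C18H22NO3+ is the conjugate acid of the weak base C18H21NO3.
Ka = Kw/Kb = 1.0×10^-14 / 1.4 × 10^-6 = 7.14 × 10^-9
Let x = [H+] at equilibrium. Ka = x²/(0.561 − x).
Assume x ≪ 0.561: x ≈ √(7.14 × 10^-9 × 0.561) = 6.33 × 10^-5 M
(x/C₀ = 0.011% < 5%, so the approximation holds.)
pH = −log[H+] = −log(6.33 × 10^-5) = 4.20

pH = 4.20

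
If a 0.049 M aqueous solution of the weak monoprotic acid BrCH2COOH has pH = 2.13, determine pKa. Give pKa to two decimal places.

[H+] = 10^(-2.13) = 7.41 × 10^-3 M
At equilibrium [HA] = 0.049 − 7.41 × 10^-3 = 4.16 × 10^-2 M
Ka = [H+][A-]/[HA] = (7.41 × 10^-3)² / 4.16 × 10^-2 = 1.32 × 10^-3
pKa = -log(1.32 × 10^-3) = 2.88

pKa = 2.88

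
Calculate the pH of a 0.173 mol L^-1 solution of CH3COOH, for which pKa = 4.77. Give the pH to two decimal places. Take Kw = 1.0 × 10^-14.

CH3COOH ⇌ CH3COO- + H+
Ka = 10^(−4.77) = 1.70 × 10^-5
From the ICE table, Ka = [H+]²/(0.173 − [H+]) = 1.70 × 10^-5.
Neglecting [H+] in the denominator: [H+] = √(1.70 × 10^-5 × 0.173) = 1.71 × 10^-3 M
pH = −log[H+] = −log(1.71 × 10^-3) = 2.77

pH = 2.77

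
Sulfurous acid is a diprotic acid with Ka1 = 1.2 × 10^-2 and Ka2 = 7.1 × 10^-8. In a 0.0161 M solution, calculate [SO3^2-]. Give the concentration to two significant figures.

7.1 × 10^-8 M

First ionization gives [H+] ≈ [HSO3-] = 9.14 × 10^-3 M.
Second step: Ka2 = [H+][SO3^2-]/[HSO3-] ≈ [SO3^2-] (since [H+] ≈ [HSO3-]).
So [SO3^2-] ≈ Ka2.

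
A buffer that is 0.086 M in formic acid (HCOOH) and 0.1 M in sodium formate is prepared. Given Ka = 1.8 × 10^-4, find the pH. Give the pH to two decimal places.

pH = 3.81

pKa = −log(1.8 × 10^-4) = 3.745
Using pH = pKa + log([base]/[acid]) with [base]/[acid] = 0.1/0.086:
pH = 3.745 + (+0.066) = 3.81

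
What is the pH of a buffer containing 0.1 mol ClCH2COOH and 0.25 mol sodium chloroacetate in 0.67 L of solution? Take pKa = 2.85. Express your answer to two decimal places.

pH = 3.25

Using pH = pKa + log([base]/[acid]) with [base]/[acid] = 0.25/0.1:
pH = 2.85 + (+0.398) = 3.25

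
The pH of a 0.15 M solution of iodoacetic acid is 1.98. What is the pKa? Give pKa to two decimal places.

pKa = 3.10

[H+] = 10^(-1.98) = 1.05 × 10^-2 M
At equilibrium [HA] = 0.15 − 1.05 × 10^-2 = 1.39 × 10^-1 M
Ka = [H+][A-]/[HA] = (1.05 × 10^-2)² / 1.39 × 10^-1 = 7.93 × 10^-4
pKa = -log(7.93 × 10^-4) = 3.10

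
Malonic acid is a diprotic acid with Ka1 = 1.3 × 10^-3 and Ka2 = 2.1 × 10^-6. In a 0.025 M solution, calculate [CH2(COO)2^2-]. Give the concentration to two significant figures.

2.1 × 10^-6 M

First ionization gives [H+] ≈ [CH2(COOH)COO-] = 5.09 × 10^-3 M.
Second step: Ka2 = [H+][CH2(COO)2^2-]/[CH2(COOH)COO-] ≈ [CH2(COO)2^2-] (since [H+] ≈ [CH2(COOH)COO-]).
So [CH2(COO)2^2-] ≈ Ka2.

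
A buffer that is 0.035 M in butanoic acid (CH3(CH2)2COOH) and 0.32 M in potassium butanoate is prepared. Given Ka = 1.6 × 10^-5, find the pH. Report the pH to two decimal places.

pKa = −log(1.6 × 10^-5) = 4.796
Henderson–Hasselbalch: pH = pKa + log([CH3(CH2)2COO-]/[CH3(CH2)2COOH]) = 4.796 + log(0.32/0.035)
pH = 4.796 + (+0.961) = 5.76

pH = 5.76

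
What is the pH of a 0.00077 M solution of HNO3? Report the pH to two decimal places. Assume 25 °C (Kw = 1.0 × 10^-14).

HNO3 is a strong acid and dissociates completely, so [H+] = 0.00077 M.
pH = -log(0.00077) = 3.11

pH = 3.11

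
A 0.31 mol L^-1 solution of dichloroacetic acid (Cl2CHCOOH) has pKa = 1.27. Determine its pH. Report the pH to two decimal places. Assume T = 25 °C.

pH = 0.98

Cl2CHCOOH ⇌ Cl2CHCOO- + H+
Ka = 10^(−1.27) = 5.37 × 10^-2
From the ICE table, Ka = [H+]²/(0.31 − [H+]) = 5.37 × 10^-2.
Here C₀/Ka ≈ 5.77, so the small-[H+] approximation fails. Use the quadratic:
[H+] = (−Ka + √(Ka² + 4·Ka·C₀))/2 = 1.05 × 10^-1 M
pH = −log(1.05 × 10^-1) = 0.98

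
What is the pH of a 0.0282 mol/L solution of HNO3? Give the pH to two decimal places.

HNO3 is a strong acid and dissociates completely, so [H+] = 0.0282 M.
pH = -log(0.0282) = 1.55

pH = 1.55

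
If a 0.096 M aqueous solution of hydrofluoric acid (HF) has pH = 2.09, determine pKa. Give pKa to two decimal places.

pKa = 3.12

[H+] = 10^(-2.09) = 8.13 × 10^-3 M
At equilibrium [HA] = 0.096 − 8.13 × 10^-3 = 8.79 × 10^-2 M
Ka = [H+][A-]/[HA] = (8.13 × 10^-3)² / 8.79 × 10^-2 = 7.52 × 10^-4
pKa = -log(7.52 × 10^-4) = 3.12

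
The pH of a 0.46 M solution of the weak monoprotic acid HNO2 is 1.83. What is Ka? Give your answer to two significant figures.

[H+] = 10^(-1.83) = 1.48 × 10^-2 M
At equilibrium [HA] = 0.46 − 1.48 × 10^-2 = 4.45 × 10^-1 M
Ka = [H+][A-]/[HA] = (1.48 × 10^-2)² / 4.45 × 10^-1 = 4.9 × 10^-4

Ka = 4.9 × 10^-4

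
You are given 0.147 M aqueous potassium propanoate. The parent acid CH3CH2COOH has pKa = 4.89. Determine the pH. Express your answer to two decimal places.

CH3CH2COO- is the conjugate base of the weak acid CH3CH2COOH.
Ka = 10^(−4.89) = 1.29 × 10^-5
Kb = Kw/Ka = 1.0×10^-14 / 1.29 × 10^-5 = 7.75 × 10^-10
Let x = [OH-] at equilibrium. Kb = x²/(0.147 − x).
Since Kb ≪ C₀, x ≈ √(Kb·C₀) = 1.07 × 10^-5 M.
pOH = −log(1.07 × 10^-5) = 4.97; pH = 14.00 − 4.97 = 9.03

pH = 9.03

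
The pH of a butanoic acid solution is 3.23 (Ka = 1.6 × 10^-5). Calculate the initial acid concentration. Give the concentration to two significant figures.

[H+] = 10^(-3.23) = 5.89 × 10^-4 M = x
Ka = x²/(C₀ − x) ⇒ C₀ = x + x²/Ka
C₀ = 5.89 × 10^-4 + (5.89 × 10^-4)²/(1.6 × 10^-5) = 2.23 × 10^-2 M

C₀ = 2.2 × 10^-2 M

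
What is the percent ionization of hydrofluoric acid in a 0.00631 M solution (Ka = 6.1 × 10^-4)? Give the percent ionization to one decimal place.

26.6%

HF ⇌ F- + H+; let x = [H+] at equilibrium.
Solve x² + 0.00061x − 3.85e-06 = 0 → x = 1.68 × 10^-3 M
% ionization = x/C₀ × 100% = 1.68 × 10^-3/0.00631 × 100% = 26.6%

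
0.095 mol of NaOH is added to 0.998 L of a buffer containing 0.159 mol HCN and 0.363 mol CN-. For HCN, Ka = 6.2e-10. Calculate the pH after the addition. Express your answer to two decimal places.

After neutralization: n(HCN) = 0.064 mol, n(CN-) = 0.458 mol.
pKa = −log(6.2 × 10^-10) = 9.208
pH = pKa + log(n_CN-/n_HCN) = 9.208 + log(0.458/0.064) = 9.208 + (+0.855)

pH = 10.06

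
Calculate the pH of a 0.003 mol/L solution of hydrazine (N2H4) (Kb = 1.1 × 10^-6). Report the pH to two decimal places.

pH = 9.76

N2H4 + H2O ⇌ N2H5+ + OH-
Kb = [OH-]²/(0.003 − [OH-]) = 1.1 × 10^-6
Since Kb ≪ C₀, [OH-] ≈ √(Kb·C₀) = 5.74 × 10^-5 M.
pOH = −log(5.74 × 10^-5) = 4.24; pH = 14.00 − 4.24 = 9.76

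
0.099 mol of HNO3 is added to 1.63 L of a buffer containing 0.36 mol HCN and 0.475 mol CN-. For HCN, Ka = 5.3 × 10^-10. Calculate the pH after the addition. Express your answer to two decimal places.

After neutralization: n(HCN) = 0.459 mol, n(CN-) = 0.376 mol.
pKa = −log(5.3 × 10^-10) = 9.276
Henderson–Hasselbalch with mole ratio 0.376/0.459: pH = 9.276 + (-0.087)

pH = 9.19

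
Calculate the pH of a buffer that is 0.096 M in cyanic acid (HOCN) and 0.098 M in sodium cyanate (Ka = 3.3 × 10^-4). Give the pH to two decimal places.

pH = 3.49

pKa = −log(3.3 × 10^-4) = 3.481
Henderson–Hasselbalch: pH = pKa + log([OCN-]/[HOCN]) = 3.481 + log(0.098/0.096)
pH = 3.481 + (+0.009) = 3.49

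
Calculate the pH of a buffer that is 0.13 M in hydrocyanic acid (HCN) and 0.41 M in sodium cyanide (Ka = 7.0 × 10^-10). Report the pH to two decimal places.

pKa = −log(7.0 × 10^-10) = 9.155
pH = pKa + log([A⁻]/[HA]) = 9.155 + log(0.41/0.13)
pH = 9.155 + (+0.499) = 9.65

pH = 9.65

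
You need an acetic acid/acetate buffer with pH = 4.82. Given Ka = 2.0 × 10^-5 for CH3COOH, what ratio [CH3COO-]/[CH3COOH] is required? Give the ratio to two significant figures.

pKa = -log(2.0 × 10^-5) = 4.699
pH = pKa + log(r) ⇒ log(r) = 4.82 − 4.699 = +0.121
r = [CH3COO-]/[CH3COOH] = 10^(+0.121) = 1.32

ratio = 1.3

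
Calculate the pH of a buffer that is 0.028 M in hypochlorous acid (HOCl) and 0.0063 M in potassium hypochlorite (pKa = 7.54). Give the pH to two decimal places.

Henderson–Hasselbalch: pH = pKa + log([OCl-]/[HOCl]) = 7.54 + log(0.0063/0.028)
pH = 7.54 + (-0.648) = 6.89

pH = 6.89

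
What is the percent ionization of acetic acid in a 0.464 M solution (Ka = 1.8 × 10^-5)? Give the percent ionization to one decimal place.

0.6%

CH3COOH ⇌ CH3COO- + H+; let x = [H+] at equilibrium.
x ≈ √(Ka·C₀) = √(1.8 × 10^-5 × 0.464) = 2.89 × 10^-3 M
% ionization = x/C₀ × 100% = 2.89 × 10^-3/0.464 × 100% = 0.6%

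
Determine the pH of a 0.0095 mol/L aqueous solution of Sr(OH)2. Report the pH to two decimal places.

pH = 12.28

Sr(OH)2 is a strong base (each formula unit releases 2 OH-); [OH-] = 0.019 M.
pOH = -log(0.019) = 1.72
pH = 14.00 - 1.72 = 12.28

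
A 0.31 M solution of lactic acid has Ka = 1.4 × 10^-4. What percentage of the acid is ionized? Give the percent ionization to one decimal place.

CH3CH(OH)COOH ⇌ CH3CH(OH)COO- + H+; let x = [H+] at equilibrium.
x ≈ √(Ka·C₀) = √(1.4 × 10^-4 × 0.31) = 6.59 × 10^-3 M
% ionization = x/C₀ × 100% = 6.59 × 10^-3/0.31 × 100% = 2.1%

2.1%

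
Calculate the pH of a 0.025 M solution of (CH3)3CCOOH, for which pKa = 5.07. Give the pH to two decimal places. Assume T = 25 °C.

pH = 3.34

(CH3)3CCOOH ⇌ (CH3)3CCOO- + H+
Ka = 10^(−5.07) = 8.51 × 10^-6
Let x = [H+] at equilibrium. Ka = x²/(0.025 − x).
Since Ka ≪ C₀, x ≈ √(Ka·C₀) = 4.61 × 10^-4 M.
pH = −log[H+] = −log(4.61 × 10^-4) = 3.34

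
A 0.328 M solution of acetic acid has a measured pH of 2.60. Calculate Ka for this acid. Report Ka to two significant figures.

Ka = 1.9 × 10^-5

[H+] = 10^(-2.60) = 2.51 × 10^-3 M
At equilibrium [HA] = 0.328 − 2.51 × 10^-3 = 3.25 × 10^-1 M
Ka = [H+][A-]/[HA] = (2.51 × 10^-3)² / 3.25 × 10^-1 = 1.9 × 10^-5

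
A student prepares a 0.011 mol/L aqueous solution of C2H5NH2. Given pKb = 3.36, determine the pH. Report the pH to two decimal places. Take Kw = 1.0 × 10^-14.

pH = 11.30

C2H5NH2 + H2O ⇌ C2H5NH3+ + OH-
Kb = 10^(−3.36) = 4.37 × 10^-4
From the ICE table, Kb = x²/(0.011 − x) = 4.37 × 10^-4.
Here C₀/Kb ≈ 25.2, so the small-x approximation fails. Use the quadratic:
x = [−0.000437 + √(0.000437² + 1.92e-05)]/2 = 1.98 × 10^-3 M
pOH = 2.70, so pH = 14.00 − pOH = 11.30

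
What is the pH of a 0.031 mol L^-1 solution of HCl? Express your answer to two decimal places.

pH = 1.51

HCl is a strong acid and dissociates completely, so [H+] = 0.031 M.
pH = -log(0.031) = 1.51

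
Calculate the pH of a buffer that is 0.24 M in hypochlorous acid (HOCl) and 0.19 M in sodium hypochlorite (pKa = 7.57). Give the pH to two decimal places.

pH = 7.47

pH = pKa + log([A⁻]/[HA]) = 7.57 + log(0.19/0.24)
pH = 7.57 + (-0.101) = 7.47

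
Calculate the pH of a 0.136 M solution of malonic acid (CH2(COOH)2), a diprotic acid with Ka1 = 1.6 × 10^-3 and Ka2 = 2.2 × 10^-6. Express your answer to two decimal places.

pH = 1.85

Since Ka1 ≫ Ka2, the first ionization dominates [H+].
Ka1 = x²/(0.136 − x) = 1.6 × 10^-3
Solving the quadratic: x = (−Ka1 + √(Ka1² + 4·Ka1·C₀))/2 = 1.40 × 10^-2 M
pH = −log(1.40 × 10^-2) = 1.85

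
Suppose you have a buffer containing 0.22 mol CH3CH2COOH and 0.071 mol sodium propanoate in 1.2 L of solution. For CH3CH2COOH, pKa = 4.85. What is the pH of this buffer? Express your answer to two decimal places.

pH = 4.36

pH = pKa + log([A⁻]/[HA]) = 4.85 + log(0.071/0.22)
pH = 4.85 + (-0.491) = 4.36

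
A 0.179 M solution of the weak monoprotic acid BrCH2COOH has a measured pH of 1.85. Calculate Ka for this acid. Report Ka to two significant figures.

Ka = 1.2 × 10^-3

[H+] = 10^(-1.85) = 1.41 × 10^-2 M
At equilibrium [HA] = 0.179 − 1.41 × 10^-2 = 1.65 × 10^-1 M
Ka = [H+][A-]/[HA] = (1.41 × 10^-2)² / 1.65 × 10^-1 = 1.2 × 10^-3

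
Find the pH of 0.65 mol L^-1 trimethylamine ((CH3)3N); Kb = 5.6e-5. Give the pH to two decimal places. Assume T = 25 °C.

(CH3)3N + H2O ⇌ (CH3)3NH+ + OH-
Kb = x²/(0.65 − x) = 5.6 × 10^-5
Since Kb ≪ C₀, x ≈ √(Kb·C₀) = 6.03 × 10^-3 M.
Check: 0.93% ionized — well under 5%, approximation valid.
pOH = 2.22, so pH = 14.00 − pOH = 11.78

pH = 11.78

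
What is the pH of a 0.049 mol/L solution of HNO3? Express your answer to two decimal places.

HNO3 is a strong acid and dissociates completely, so [H+] = 0.049 M.
pH = -log(0.049) = 1.31

pH = 1.31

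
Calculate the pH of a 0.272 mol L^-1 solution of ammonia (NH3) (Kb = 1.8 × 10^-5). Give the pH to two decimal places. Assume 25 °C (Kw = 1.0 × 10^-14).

NH3 + H2O ⇌ NH4+ + OH-
From the ICE table, Kb = [OH-]²/(0.272 − [OH-]) = 1.8 × 10^-5.
Neglecting [OH-] in the denominator: [OH-] = √(1.8 × 10^-5 × 0.272) = 2.21 × 10^-3 M
([OH-]/C₀ = 0.81% < 5%, so the approximation holds.)
pOH = −log(2.21 × 10^-3) = 2.66; pH = 14.00 − 2.66 = 11.34

pH = 11.34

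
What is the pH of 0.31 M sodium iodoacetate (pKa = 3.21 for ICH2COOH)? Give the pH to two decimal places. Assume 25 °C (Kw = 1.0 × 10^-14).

ICH2COO- is the conjugate base of the weak acid ICH2COOH.
Ka = 10^(−3.21) = 6.17 × 10^-4
Kb = Kw/Ka = 1.0×10^-14 / 6.17 × 10^-4 = 1.62 × 10^-11
Kb = [OH-]²/(0.31 − [OH-]) = 1.62 × 10^-11
Since Kb ≪ C₀, [OH-] ≈ √(Kb·C₀) = 2.24 × 10^-6 M.
([OH-]/C₀ = 0.00072% < 5%, so the approximation holds.)
pOH = 5.65, so pH = 14.00 − pOH = 8.35

pH = 8.35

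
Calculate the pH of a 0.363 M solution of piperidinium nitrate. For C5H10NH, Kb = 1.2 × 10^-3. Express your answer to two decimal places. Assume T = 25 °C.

pH = 5.76

C5H10NH2+ is the conjugate acid of the weak base C5H10NH.
Ka = Kw/Kb = 1.0×10^-14 / 1.2 × 10^-3 = 8.33 × 10^-12
Ka = [H+]²/(0.363 − [H+]) = 8.33 × 10^-12
Neglecting [H+] in the denominator: [H+] = √(8.33 × 10^-12 × 0.363) = 1.74 × 10^-6 M
Check: 0.00048% ionized — well under 5%, approximation valid.
pH = −log(1.74 × 10^-6) = 5.76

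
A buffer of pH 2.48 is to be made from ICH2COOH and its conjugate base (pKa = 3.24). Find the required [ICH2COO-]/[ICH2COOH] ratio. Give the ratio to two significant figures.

ratio = 0.17

pH = pKa + log(r) ⇒ log(r) = 2.48 − 3.24 = -0.76
r = [ICH2COO-]/[ICH2COOH] = 10^(-0.76) = 0.174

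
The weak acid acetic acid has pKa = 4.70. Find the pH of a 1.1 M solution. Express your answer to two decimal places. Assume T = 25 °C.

CH3COOH ⇌ CH3COO- + H+
Ka = 10^(−4.70) = 2.00 × 10^-5
Let x = [H+] at equilibrium. Ka = x²/(1.1 − x).
Assume x ≪ 1.1: x ≈ √(2.00 × 10^-5 × 1.1) = 4.69 × 10^-3 M
Check: 0.43% ionized — well under 5%, approximation valid.
pH = −log[H+] = −log(4.69 × 10^-3) = 2.33

pH = 2.33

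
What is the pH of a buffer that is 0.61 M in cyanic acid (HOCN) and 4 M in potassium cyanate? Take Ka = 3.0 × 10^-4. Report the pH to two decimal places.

pH = 4.34

pKa = −log(3.0 × 10^-4) = 3.523
Using pH = pKa + log([base]/[acid]) with [base]/[acid] = 4/0.61:
pH = 3.523 + (+0.817) = 4.34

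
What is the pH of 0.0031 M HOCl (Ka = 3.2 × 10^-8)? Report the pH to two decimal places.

pH = 5.00

HOCl ⇌ OCl- + H+
From the ICE table, Ka = [H+]²/(0.0031 − [H+]) = 3.2 × 10^-8.
Assume [H+] ≪ 0.0031: [H+] ≈ √(3.2 × 10^-8 × 0.0031) = 9.96 × 10^-6 M
pH = −log[H+] = −log(9.96 × 10^-6) = 5.00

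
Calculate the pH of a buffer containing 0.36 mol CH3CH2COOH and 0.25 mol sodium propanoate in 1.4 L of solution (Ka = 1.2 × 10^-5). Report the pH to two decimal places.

pKa = −log(1.2 × 10^-5) = 4.921
Using pH = pKa + log([base]/[acid]) with [base]/[acid] = 0.25/0.36:
pH = 4.921 + (-0.158) = 4.76

pH = 4.76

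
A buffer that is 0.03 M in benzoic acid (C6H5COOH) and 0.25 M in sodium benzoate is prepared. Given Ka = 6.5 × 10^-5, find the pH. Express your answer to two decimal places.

pKa = −log(6.5 × 10^-5) = 4.187
Using pH = pKa + log([base]/[acid]) with [base]/[acid] = 0.25/0.03:
pH = 4.187 + (+0.921) = 5.11

pH = 5.11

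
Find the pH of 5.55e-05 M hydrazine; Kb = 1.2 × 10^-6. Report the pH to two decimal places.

N2H4 + H2O ⇌ N2H5+ + OH-
Kb = x²/(5.55e-05 − x) = 1.2 × 10^-6
Here C₀/Kb ≈ 46.2, so the small-x approximation fails. Use the quadratic:
x = [−1.2e-06 + √(1.2e-06² + 2.66e-10)]/2 = 7.58 × 10^-6 M
pOH = −log(7.58 × 10^-6) = 5.12; pH = 14.00 − 5.12 = 8.88

pH = 8.88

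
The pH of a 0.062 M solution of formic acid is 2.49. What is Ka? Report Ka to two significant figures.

Ka = 1.8 × 10^-4

[H+] = 10^(-2.49) = 3.24 × 10^-3 M
At equilibrium [HA] = 0.062 − 3.24 × 10^-3 = 5.88 × 10^-2 M
Ka = [H+][A-]/[HA] = (3.24 × 10^-3)² / 5.88 × 10^-2 = 1.8 × 10^-4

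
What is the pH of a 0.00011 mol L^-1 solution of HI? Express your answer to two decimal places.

pH = 3.96

HI is a strong acid and dissociates completely, so [H+] = 0.00011 M.
pH = -log(0.00011) = 3.96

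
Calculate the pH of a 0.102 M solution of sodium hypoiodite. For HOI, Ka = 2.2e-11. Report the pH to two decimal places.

OI- is the conjugate base of the weak acid HOI.
Kb = Kw/Ka = 1.0×10^-14 / 2.2 × 10^-11 = 4.55 × 10^-4
Let x = [OH-] at equilibrium. Kb = x²/(0.102 − x).
x is not negligible relative to C₀; solve x² + 0.000455·x − 4.64e-05 = 0.
x = [−0.000455 + √(0.000455² + 0.000186)]/2 = 6.59 × 10^-3 M
pOH = −log(6.59 × 10^-3) = 2.18; pH = 14.00 − 2.18 = 11.82

pH = 11.82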